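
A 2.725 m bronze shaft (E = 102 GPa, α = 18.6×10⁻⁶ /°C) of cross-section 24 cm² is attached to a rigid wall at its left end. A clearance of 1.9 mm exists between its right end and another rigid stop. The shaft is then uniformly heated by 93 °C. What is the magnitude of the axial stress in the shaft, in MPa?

Unrestrained expansion: δ_free = αΔT L = 18.6×10⁻⁶ × 93 × 2725 = 4.714 mm.
The gap closes (δ_free > 1.9 mm) and the wall then resists a further 4.714 − 1.9 = 2.814 mm of expansion.
Compatibility: PL/(AE) = 2.814 mm, so σ = P/A = E × (2.814/2725) = 105.3 MPa.

σ ≈ 105 MPa (compressive)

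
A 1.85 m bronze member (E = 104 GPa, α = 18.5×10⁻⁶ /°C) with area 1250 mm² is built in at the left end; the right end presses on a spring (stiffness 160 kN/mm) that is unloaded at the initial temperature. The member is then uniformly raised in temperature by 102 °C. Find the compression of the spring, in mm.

If the spring were absent the member would lengthen by αΔT L = 18.5×10⁻⁶ × 102 × 1850 = 3.491 mm.
Let P be the compressive force at the spring. The member shortens elastically by PL/(AE) and the spring compresses by P/k; together these equal δ_free.
P [ L/(AE) + 1/k ] = δ_free → P [ 1850/(1250×104×10³) + 1/(160×10³) ] = 3.491.
P = 3.491 / 2.048×10⁻⁵ = 170500 N.
Spring compression = P/k = 170500/(160×10³) = 1.065 mm.

δ ≈ 1.07 mm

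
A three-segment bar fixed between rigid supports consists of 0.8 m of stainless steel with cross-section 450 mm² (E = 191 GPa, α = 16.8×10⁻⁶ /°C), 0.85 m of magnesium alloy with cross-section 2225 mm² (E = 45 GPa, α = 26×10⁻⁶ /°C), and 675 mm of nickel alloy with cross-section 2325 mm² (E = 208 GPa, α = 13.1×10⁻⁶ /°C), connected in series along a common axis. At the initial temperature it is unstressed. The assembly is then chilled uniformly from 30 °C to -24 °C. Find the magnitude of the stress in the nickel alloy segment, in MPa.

If the supports were absent, the total length change would be Σ αᵢΔT Lᵢ = 16.8×10⁻⁶×54×800 + 26×10⁻⁶×54×850 + 13.1×10⁻⁶×54×675 = 2.397 mm.
The rigid supports impose zero overall length change; the single axial force P common to all segments must satisfy P Σ Lᵢ/(AᵢEᵢ) = δ_free.
Σ Lᵢ/(AᵢEᵢ) = 800/(450×191×10³) + 850/(2225×45×10³) + 675/(2325×208×10³) = 1.919×10⁻⁵ mm/N.
So P = 2.397 / 1.919×10⁻⁵ = 124.9 kN, tensile.
σ_{nickel alloy} = P / A = 124900 / 2325 = 53.71 MPa.

σ ≈ 53.7 MPa (tensile)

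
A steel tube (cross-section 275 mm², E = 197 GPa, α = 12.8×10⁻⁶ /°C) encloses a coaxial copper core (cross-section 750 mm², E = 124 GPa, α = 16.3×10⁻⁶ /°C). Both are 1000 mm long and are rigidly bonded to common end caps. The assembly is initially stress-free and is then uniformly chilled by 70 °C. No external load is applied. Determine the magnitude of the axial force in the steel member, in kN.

Equilibrium of a rigid end plate with no external load gives equal and opposite internal forces ±P in the two members. Since α_{copper} > α_{steel}, cooling drives the copper into tension and the steel into compression.
Setting the final lengths equal and cancelling L: (α₁ − α₂)ΔT = P/(A₁E₁) + P/(A₂E₂).
|α₁ − α₂|·ΔT = 3.5×10⁻⁶ × 70 = 0.000245.
1/(A₁E₁) + 1/(A₂E₂) = 1/(275×197×10³) + 1/(750×124×10³) = 2.921×10⁻⁸ N⁻¹.
So P = 0.000245 / 2.921×10⁻⁸ = 8.387 kN.

P ≈ 8.39 kN (compressive in the steel)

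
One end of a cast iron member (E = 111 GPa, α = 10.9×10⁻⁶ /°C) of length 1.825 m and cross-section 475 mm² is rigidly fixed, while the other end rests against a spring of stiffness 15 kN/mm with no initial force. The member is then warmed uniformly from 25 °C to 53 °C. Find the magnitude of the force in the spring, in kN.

P ≈ 5.5 kN

Free thermal expansion: δ_free = αΔT L = 10.9×10⁻⁶ × 28 × 1825 = 0.557 mm.
Let P be the compressive force at the spring. The member shortens elastically by PL/(AE) and the spring compresses by P/k; together these equal δ_free.
P [ L/(AE) + 1/k ] = δ_free → P [ 1825/(475×111×10³) + 1/(15×10³) ] = 0.557.
P = 0.557 / 0.0001013 = 5499 N.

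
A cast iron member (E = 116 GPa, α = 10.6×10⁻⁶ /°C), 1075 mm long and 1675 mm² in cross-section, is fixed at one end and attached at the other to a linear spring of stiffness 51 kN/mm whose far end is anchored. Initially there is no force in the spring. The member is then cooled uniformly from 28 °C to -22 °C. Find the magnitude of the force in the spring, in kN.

P ≈ 22.7 kN

If the spring were absent the member would shorten by αΔT L = 10.6×10⁻⁶ × 50 × 1075 = 0.5697 mm.
With a force P in the spring, the elastic change of the member is PL/(AE) and that of the spring is P/k; compatibility requires their sum to equal δ_free.
P [ L/(AE) + 1/k ] = δ_free → P [ 1075/(1675×116×10³) + 1/(51×10³) ] = 0.5697.
P = 0.5697 / 2.514×10⁻⁵ = 22660 N.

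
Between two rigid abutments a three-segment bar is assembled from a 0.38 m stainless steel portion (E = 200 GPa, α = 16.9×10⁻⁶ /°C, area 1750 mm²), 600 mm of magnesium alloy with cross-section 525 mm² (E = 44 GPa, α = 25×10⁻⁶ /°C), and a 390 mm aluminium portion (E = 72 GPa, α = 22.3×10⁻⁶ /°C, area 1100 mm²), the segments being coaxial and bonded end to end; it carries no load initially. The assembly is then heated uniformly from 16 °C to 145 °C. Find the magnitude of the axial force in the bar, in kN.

Free thermal expansion of the whole bar: Σ αᵢΔT Lᵢ = 16.9×10⁻⁶×129×380 + 25×10⁻⁶×129×600 + 22.3×10⁻⁶×129×390 = 3.885 mm.
Since the ends are fixed, an axial force P builds up, equal in every segment, with P · Σ Lᵢ/(AᵢEᵢ) = δ_free.
Σ Lᵢ/(AᵢEᵢ) = 380/(1750×200×10³) + 600/(525×44×10³) + 390/(1100×72×10³) = 3.198×10⁻⁵ mm/N.
So P = 3.885 / 3.198×10⁻⁵ = 121.5 kN, compressive.

P ≈ 121 kN (compressive)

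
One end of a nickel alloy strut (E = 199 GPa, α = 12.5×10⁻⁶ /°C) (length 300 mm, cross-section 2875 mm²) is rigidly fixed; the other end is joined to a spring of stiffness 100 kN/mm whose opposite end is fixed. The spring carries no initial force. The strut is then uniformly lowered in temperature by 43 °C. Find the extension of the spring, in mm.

δ ≈ 0.153 mm

If the spring were absent the strut would shorten by αΔT L = 12.5×10⁻⁶ × 43 × 300 = 0.1613 mm.
Let P be the tensile force in the spring. The strut extends elastically by PL/(AE) and the spring stretches by P/k; together these equal δ_free.
P [ L/(AE) + 1/k ] = δ_free → P [ 300/(2875×199×10³) + 1/(100×10³) ] = 0.1613.
P = 0.1613 / 1.052×10⁻⁵ = 15320 N.
Spring extension = P/k = 15320/(100×10³) = 0.1532 mm.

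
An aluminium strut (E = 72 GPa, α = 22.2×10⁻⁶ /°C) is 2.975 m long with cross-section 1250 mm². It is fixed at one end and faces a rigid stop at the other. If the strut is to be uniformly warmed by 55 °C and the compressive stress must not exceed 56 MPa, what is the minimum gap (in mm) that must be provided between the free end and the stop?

g ≈ 1.32 mm

Free expansion if unrestrained: δ_free = αΔT L = 22.2×10⁻⁶ × 55 × 2975 = 3.632 mm.
At the allowable stress the elastic shortening the wall may impose is σL/E = 56 × 2975 / (72×10³) = 2.314 mm.
So the gap has to take up the difference, g_min = δ_free − σL/E = 3.632 − 2.314 = 1.319 mm.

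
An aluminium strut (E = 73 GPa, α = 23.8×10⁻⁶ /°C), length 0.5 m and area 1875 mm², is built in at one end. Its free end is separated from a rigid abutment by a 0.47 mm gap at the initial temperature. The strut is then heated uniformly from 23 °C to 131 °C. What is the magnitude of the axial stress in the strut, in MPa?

σ ≈ 119 MPa (compressive)

If the wall were absent the strut would grow by αΔT L = 23.8×10⁻⁶ × 108 × 500 = 1.285 mm.
After closing the 0.47 mm clearance, 1.285 − 0.47 = 0.8152 mm of expansion remains to be suppressed by the wall.
So σ = E(δ_free − g)/L = 73×10³ × 0.8152/500 = 119 MPa.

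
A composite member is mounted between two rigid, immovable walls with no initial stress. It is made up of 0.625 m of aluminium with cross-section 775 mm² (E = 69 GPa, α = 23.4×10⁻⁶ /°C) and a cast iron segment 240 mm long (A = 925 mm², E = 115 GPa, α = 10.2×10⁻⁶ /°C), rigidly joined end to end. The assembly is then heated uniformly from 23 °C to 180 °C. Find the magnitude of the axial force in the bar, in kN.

P ≈ 192 kN (compressive)

With the walls removed the bar would change length by δ_free = Σ αᵢΔT Lᵢ = 23.4×10⁻⁶×157×625 + 10.2×10⁻⁶×157×240 = 2.68 mm.
The rigid supports impose zero overall length change; the single axial force P common to all segments must satisfy P Σ Lᵢ/(AᵢEᵢ) = δ_free.
Σ Lᵢ/(AᵢEᵢ) = 625/(775×69×10³) + 240/(925×115×10³) = 1.394×10⁻⁵ mm/N.
Hence P = δ_free / Σ(L/AE) = 2.68/1.394×10⁻⁵ = 192.2 kN (compressive).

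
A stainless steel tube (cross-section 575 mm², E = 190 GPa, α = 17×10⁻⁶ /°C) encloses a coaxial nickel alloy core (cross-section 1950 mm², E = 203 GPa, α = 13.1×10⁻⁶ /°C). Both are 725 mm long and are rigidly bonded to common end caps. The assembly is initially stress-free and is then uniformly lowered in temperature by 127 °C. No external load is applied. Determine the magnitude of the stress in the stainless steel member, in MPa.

σ ≈ 73.8 MPa (tensile)

Both members must finish at the same length. With the larger α, the stainless steel tends to over-contract; the plates restrain it, putting the stainless steel in tension and the nickel alloy in compression. With no external load the two internal forces are equal and opposite, magnitude P.
Equating the net (thermal + elastic) strains gives |α₁ − α₂|·ΔT = P·[1/(A₁E₁) + 1/(A₂E₂)].
|α₁ − α₂|·ΔT = 3.9×10⁻⁶ × 127 = 0.0004953.
1/(A₁E₁) + 1/(A₂E₂) = 1/(575×190×10³) + 1/(1950×203×10³) = 1.168×10⁻⁸ N⁻¹.
P = 0.0004953 / 1.168×10⁻⁸ = 42410 N = 42.41 kN.
σ_{stainless steel} = P/A₁ = 42410/575 = 73.75 MPa, tensile.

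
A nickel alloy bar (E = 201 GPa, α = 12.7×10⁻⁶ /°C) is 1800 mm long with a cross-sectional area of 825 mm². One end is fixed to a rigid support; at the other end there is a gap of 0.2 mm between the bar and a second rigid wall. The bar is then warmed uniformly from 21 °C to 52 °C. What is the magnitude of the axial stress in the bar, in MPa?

σ ≈ 56.8 MPa (compressive)

If the wall were absent the bar would grow by αΔT L = 12.7×10⁻⁶ × 31 × 1800 = 0.7087 mm.
After closing the 0.2 mm clearance, 0.7087 − 0.2 = 0.5087 mm of expansion remains to be suppressed by the wall.
So σ = E(δ_free − g)/L = 201×10³ × 0.5087/1800 = 56.8 MPa.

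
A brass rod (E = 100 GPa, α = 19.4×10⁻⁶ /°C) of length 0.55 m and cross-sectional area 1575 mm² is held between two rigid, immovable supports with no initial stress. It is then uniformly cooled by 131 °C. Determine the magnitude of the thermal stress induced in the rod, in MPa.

With length fixed, the mechanical strain must cancel the thermal strain αΔT = 19.4×10⁻⁶ × 131 = 2541.4×10⁻⁶.
σ = EαΔT = 100×10³ × 19.4×10⁻⁶ × 131 = 254.1 MPa (tensile; the rod is trying to contract).

σ ≈ 254 MPa (tensile)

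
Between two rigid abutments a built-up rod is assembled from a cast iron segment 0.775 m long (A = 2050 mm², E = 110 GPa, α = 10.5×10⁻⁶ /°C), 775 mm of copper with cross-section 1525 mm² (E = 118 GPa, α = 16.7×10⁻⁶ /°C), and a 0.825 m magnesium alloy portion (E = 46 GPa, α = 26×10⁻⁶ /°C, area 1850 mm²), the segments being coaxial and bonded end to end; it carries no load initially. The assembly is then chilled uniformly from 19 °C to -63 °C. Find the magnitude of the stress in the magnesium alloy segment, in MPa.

With the walls removed the bar would change length by δ_free = Σ αᵢΔT Lᵢ = 10.5×10⁻⁶×82×775 + 16.7×10⁻⁶×82×775 + 26×10⁻⁶×82×825 = 3.487 mm.
Since the ends are fixed, an axial force P builds up, equal in every segment, with P · Σ Lᵢ/(AᵢEᵢ) = δ_free.
Σ Lᵢ/(AᵢEᵢ) = 775/(2050×110×10³) + 775/(1525×118×10³) + 825/(1850×46×10³) = 1.744×10⁻⁵ mm/N.
So P = 3.487 / 1.744×10⁻⁵ = 200 kN, tensile.
σ_{magnesium alloy} = P / A = 200000 / 1850 = 108.1 MPa.

σ ≈ 108 MPa (tensile)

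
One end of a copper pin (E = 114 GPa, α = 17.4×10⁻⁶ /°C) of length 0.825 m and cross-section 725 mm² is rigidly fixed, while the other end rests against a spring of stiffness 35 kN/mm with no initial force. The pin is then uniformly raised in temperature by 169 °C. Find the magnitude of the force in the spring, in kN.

P ≈ 62.9 kN

Free thermal expansion: δ_free = αΔT L = 17.4×10⁻⁶ × 169 × 825 = 2.426 mm.
Let P be the compressive force at the spring. The pin shortens elastically by PL/(AE) and the spring compresses by P/k; together these equal δ_free.
P [ L/(AE) + 1/k ] = δ_free → P [ 825/(725×114×10³) + 1/(35×10³) ] = 2.426.
P = 2.426 / 3.855×10⁻⁵ = 62930 N.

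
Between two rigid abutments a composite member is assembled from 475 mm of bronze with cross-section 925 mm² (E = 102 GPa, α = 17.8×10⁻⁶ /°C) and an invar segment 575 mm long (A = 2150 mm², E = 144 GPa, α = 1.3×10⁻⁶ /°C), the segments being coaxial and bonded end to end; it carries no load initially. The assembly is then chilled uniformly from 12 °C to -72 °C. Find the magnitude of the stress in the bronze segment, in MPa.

σ ≈ 121 MPa (tensile)

Free thermal contraction of the whole bar: Σ αᵢΔT Lᵢ = 17.8×10⁻⁶×84×475 + 1.3×10⁻⁶×84×575 = 0.773 mm.
Since the ends are fixed, an axial force P builds up, equal in every segment, with P · Σ Lᵢ/(AᵢEᵢ) = δ_free.
Σ Lᵢ/(AᵢEᵢ) = 475/(925×102×10³) + 575/(2150×144×10³) = 6.892×10⁻⁶ mm/N.
Hence P = δ_free / Σ(L/AE) = 0.773/6.892×10⁻⁶ = 112.2 kN (tensile).
σ_{bronze} = P / A = 112200 / 925 = 121.3 MPa.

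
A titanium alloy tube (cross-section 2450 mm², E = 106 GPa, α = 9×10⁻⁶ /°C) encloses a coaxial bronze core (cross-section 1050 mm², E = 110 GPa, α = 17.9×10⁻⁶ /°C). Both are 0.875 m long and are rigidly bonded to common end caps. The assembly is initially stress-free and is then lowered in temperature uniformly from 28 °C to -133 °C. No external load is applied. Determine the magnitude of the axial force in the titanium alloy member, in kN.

P ≈ 115 kN (compressive in the titanium alloy)

The bronze has the larger α, so on cooling it would change length more than the titanium alloy if both were free. The rigid plates force a common final length, so the bronze is put into tension and the titanium alloy into compression, with equal and opposite forces P (no external load).
Equating the net (thermal + elastic) strains gives |α₁ − α₂|·ΔT = P·[1/(A₁E₁) + 1/(A₂E₂)].
|α₁ − α₂|·ΔT = 8.9×10⁻⁶ × 161 = 0.001433.
1/(A₁E₁) + 1/(A₂E₂) = 1/(2450×106×10³) + 1/(1050×110×10³) = 1.251×10⁻⁸ N⁻¹.
So P = 0.001433 / 1.251×10⁻⁸ = 114.6 kN.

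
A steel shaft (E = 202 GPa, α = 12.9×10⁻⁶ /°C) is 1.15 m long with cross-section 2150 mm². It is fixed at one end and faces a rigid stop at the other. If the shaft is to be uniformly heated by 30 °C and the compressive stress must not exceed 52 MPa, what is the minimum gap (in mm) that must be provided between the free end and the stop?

g ≈ 0.149 mm

With no wall the shaft would lengthen by αΔT L = 12.9×10⁻⁶ × 30 × 1150 = 0.4451 mm.
A stress of 52 MPa corresponds to the wall pushing the shaft back by σL/E = 52×1150/(202×10³) = 0.296 mm.
So the gap has to take up the difference, g_min = δ_free − σL/E = 0.4451 − 0.296 = 0.149 mm.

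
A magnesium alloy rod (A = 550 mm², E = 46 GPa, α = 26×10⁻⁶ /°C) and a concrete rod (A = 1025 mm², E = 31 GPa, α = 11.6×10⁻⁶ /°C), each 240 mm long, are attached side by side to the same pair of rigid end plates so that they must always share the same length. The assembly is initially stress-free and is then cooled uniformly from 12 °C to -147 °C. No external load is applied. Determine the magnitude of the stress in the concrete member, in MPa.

σ ≈ 31.5 MPa (compressive)

Equilibrium of a rigid end plate with no external load gives equal and opposite internal forces ±P in the two members. Since α_{magnesium alloy} > α_{concrete}, cooling drives the magnesium alloy into tension and the concrete into compression.
Equating the net (thermal + elastic) strains gives |α₁ − α₂|·ΔT = P·[1/(A₁E₁) + 1/(A₂E₂)].
|α₁ − α₂|·ΔT = 14.4×10⁻⁶ × 159 = 0.00229.
1/(A₁E₁) + 1/(A₂E₂) = 1/(550×46×10³) + 1/(1025×31×10³) = 7.1×10⁻⁸ N⁻¹.
So P = 0.00229 / 7.1×10⁻⁸ = 32.25 kN.
σ_{concrete} = P/A₂ = 32250/1025 = 31.46 MPa, compressive.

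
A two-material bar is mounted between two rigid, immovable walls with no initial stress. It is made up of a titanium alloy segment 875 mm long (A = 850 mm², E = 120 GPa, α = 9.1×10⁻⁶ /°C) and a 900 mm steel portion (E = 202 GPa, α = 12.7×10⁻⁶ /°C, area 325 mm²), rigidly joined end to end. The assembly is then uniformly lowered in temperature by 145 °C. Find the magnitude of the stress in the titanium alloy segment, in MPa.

σ ≈ 148 MPa (tensile)

With the walls removed the bar would change length by δ_free = Σ αᵢΔT Lᵢ = 9.1×10⁻⁶×145×875 + 12.7×10⁻⁶×145×900 = 2.812 mm.
Since the ends are fixed, an axial force P builds up, equal in every segment, with P · Σ Lᵢ/(AᵢEᵢ) = δ_free.
Σ Lᵢ/(AᵢEᵢ) = 875/(850×120×10³) + 900/(325×202×10³) = 2.229×10⁻⁵ mm/N.
P = 2.812 / 2.229×10⁻⁵ = 126200 N = 126.2 kN, tensile.
σ_{titanium alloy} = P / A = 126200 / 850 = 148.4 MPa.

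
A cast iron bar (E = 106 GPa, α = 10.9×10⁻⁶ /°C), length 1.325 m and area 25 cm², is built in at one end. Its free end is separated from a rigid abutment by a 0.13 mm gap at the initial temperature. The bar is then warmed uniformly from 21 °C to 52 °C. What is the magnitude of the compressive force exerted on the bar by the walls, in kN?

P ≈ 63.5 kN

Unrestrained expansion: δ_free = αΔT L = 10.9×10⁻⁶ × 31 × 1325 = 0.4477 mm.
The gap closes (δ_free > 0.13 mm) and the wall then resists a further 0.4477 − 0.13 = 0.3177 mm of expansion.
Compatibility: PL/(AE) = 0.3177 mm, so σ = P/A = E × (0.3177/1325) = 25.42 MPa.
P = σA = 25.42 × 2500 = 63.54 kN.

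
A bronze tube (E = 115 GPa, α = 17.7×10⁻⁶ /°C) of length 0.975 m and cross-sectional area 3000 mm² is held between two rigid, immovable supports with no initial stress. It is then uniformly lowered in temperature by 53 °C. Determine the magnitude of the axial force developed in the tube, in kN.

P ≈ 324 kN (tensile)

The ends cannot move, so σ = EαΔT = 115×10³ × 17.7×10⁻⁶ × 53 = 107.9 MPa.
P = AEαΔT = 3000 × 115×10³ × 17.7×10⁻⁶ × 53 = 323.6 kN (tensile).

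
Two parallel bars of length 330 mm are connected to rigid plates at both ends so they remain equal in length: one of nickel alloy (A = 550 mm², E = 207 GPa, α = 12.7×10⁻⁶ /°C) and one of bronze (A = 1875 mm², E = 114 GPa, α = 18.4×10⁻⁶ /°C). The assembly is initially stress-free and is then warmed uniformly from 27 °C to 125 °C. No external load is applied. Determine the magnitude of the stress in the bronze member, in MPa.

σ ≈ 22.1 MPa (compressive)

The bronze has the larger α, so on heating it would change length more than the nickel alloy if both were free. The rigid plates force a common final length, so the bronze is put into compression and the nickel alloy into tension, with equal and opposite forces P (no external load).
Equating the net (thermal + elastic) strains gives |α₁ − α₂|·ΔT = P·[1/(A₁E₁) + 1/(A₂E₂)].
|α₁ − α₂|·ΔT = 5.7×10⁻⁶ × 98 = 0.0005586.
1/(A₁E₁) + 1/(A₂E₂) = 1/(550×207×10³) + 1/(1875×114×10³) = 1.346×10⁻⁸ N⁻¹.
So P = 0.0005586 / 1.346×10⁻⁸ = 41.5 kN.
σ_{bronze} = P/A₂ = 41500/1875 = 22.13 MPa, compressive.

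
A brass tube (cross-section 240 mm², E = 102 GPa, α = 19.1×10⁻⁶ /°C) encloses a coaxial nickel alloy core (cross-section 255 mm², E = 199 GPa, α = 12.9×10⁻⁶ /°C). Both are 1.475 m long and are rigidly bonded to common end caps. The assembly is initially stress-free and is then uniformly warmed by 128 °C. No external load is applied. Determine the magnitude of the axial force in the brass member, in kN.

Both members must finish at the same length. With the larger α, the brass tends to over-expand; the plates restrain it, putting the brass in compression and the nickel alloy in tension. With no external load the two internal forces are equal and opposite, magnitude P.
Compatibility of the two members (thermal + elastic change equal): (α₁ − α₂)ΔT = P·[1/(A₁E₁) + 1/(A₂E₂)].
|α₁ − α₂|·ΔT = 6.2×10⁻⁶ × 128 = 0.0007936.
1/(A₁E₁) + 1/(A₂E₂) = 1/(240×102×10³) + 1/(255×199×10³) = 6.056×10⁻⁸ N⁻¹.
P = 0.0007936 / 6.056×10⁻⁸ = 13110 N = 13.11 kN.

P ≈ 13.1 kN (compressive in the brass)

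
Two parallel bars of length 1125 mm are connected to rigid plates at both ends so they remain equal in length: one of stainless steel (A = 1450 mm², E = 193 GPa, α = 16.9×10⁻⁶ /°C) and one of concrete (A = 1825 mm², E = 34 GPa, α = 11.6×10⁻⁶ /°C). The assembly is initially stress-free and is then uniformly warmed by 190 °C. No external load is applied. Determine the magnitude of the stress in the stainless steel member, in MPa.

σ ≈ 35.3 MPa (compressive)

Equilibrium of a rigid end plate with no external load gives equal and opposite internal forces ±P in the two members. Since α_{stainless steel} > α_{concrete}, heating drives the stainless steel into compression and the concrete into tension.
Setting the final lengths equal and cancelling L: (α₁ − α₂)ΔT = P/(A₁E₁) + P/(A₂E₂).
|α₁ − α₂|·ΔT = 5.3×10⁻⁶ × 190 = 0.001007.
1/(A₁E₁) + 1/(A₂E₂) = 1/(1450×193×10³) + 1/(1825×34×10³) = 1.969×10⁻⁸ N⁻¹.
So P = 0.001007 / 1.969×10⁻⁸ = 51.14 kN.
σ_{stainless steel} = P/A₁ = 51140/1450 = 35.27 MPa, compressive.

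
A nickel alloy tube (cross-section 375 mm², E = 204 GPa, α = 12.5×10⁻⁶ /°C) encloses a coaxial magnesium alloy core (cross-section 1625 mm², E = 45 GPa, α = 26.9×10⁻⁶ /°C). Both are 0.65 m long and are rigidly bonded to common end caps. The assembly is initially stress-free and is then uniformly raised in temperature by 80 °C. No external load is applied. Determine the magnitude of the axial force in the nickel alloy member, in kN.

Both members must finish at the same length. With the larger α, the magnesium alloy tends to over-expand; the plates restrain it, putting the magnesium alloy in compression and the nickel alloy in tension. With no external load the two internal forces are equal and opposite, magnitude P.
Equating the net (thermal + elastic) strains gives |α₁ − α₂|·ΔT = P·[1/(A₁E₁) + 1/(A₂E₂)].
|α₁ − α₂|·ΔT = 14.4×10⁻⁶ × 80 = 0.001152.
1/(A₁E₁) + 1/(A₂E₂) = 1/(375×204×10³) + 1/(1625×45×10³) = 2.675×10⁻⁸ N⁻¹.
P = 0.001152 / 2.675×10⁻⁸ = 43070 N = 43.07 kN.

P ≈ 43.1 kN (tensile in the nickel alloy)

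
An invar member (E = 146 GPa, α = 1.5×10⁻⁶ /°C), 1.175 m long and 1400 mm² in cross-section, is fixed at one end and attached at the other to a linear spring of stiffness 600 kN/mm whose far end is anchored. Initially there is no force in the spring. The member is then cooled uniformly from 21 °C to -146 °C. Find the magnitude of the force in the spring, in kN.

The unrestrained thermal change is αΔT L = 1.5×10⁻⁶ × 167 × 1175 = 0.2943 mm.
Let P be the tensile force in the spring. The member extends elastically by PL/(AE) and the spring stretches by P/k; together these equal δ_free.
P [ L/(AE) + 1/k ] = δ_free → P [ 1175/(1400×146×10³) + 1/(600×10³) ] = 0.2943.
P = 0.2943 / 7.415×10⁻⁶ = 39690 N.

P ≈ 39.7 kN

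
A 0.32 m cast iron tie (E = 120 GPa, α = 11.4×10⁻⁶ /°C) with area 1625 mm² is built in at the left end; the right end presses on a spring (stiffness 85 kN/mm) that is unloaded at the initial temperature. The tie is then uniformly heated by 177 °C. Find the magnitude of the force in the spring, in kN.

Free thermal expansion: δ_free = αΔT L = 11.4×10⁻⁶ × 177 × 320 = 0.6457 mm.
With a force P in the spring, the elastic change of the tie is PL/(AE) and that of the spring is P/k; compatibility requires their sum to equal δ_free.
P [ L/(AE) + 1/k ] = δ_free → P [ 320/(1625×120×10³) + 1/(85×10³) ] = 0.6457.
P = 0.6457 / 1.341×10⁻⁵ = 48170 N.

P ≈ 48.2 kN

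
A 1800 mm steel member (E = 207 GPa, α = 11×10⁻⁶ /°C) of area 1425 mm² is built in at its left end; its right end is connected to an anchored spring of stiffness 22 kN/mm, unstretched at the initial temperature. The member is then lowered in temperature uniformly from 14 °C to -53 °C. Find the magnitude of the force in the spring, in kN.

If the spring were absent the member would shorten by αΔT L = 11×10⁻⁶ × 67 × 1800 = 1.327 mm.
With a force P in the spring, the elastic change of the member is PL/(AE) and that of the spring is P/k; compatibility requires their sum to equal δ_free.
So P = δ_free / [L/(AE) + 1/k] = 1.327 / [ 1800/(1425×207×10³) + 1/(22×10³) ].
P = 1.327 / 5.156×10⁻⁵ = 25730 N.

P ≈ 25.7 kN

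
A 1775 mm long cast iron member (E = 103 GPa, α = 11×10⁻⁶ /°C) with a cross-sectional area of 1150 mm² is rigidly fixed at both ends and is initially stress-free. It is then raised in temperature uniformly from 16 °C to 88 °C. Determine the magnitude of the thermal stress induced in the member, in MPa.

With length fixed, the mechanical strain must cancel the thermal strain αΔT = 11×10⁻⁶ × 72 = 792×10⁻⁶.
Hence σ = E·αΔT = 103×10³ × 792×10⁻⁶ = 81.58 MPa, compressive.

σ ≈ 81.6 MPa (compressive)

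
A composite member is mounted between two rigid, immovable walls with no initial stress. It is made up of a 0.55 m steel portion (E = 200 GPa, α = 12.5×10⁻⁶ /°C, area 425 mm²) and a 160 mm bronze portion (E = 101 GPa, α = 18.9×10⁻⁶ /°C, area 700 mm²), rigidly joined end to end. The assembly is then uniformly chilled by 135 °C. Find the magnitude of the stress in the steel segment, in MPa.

With the walls removed the bar would change length by δ_free = Σ αᵢΔT Lᵢ = 12.5×10⁻⁶×135×550 + 18.9×10⁻⁶×135×160 = 1.336 mm.
The rigid supports impose zero overall length change; the single axial force P common to all segments must satisfy P Σ Lᵢ/(AᵢEᵢ) = δ_free.
The series flexibility is Σ Lᵢ/(AᵢEᵢ) = 550/(425×200×10³) + 160/(700×101×10³) = 8.734×10⁻⁶ mm/N.
P = 1.336 / 8.734×10⁻⁶ = 153000 N = 153 kN, tensile.
σ_{steel} = P / A = 153000 / 425 = 360 MPa.

σ ≈ 360 MPa (tensile)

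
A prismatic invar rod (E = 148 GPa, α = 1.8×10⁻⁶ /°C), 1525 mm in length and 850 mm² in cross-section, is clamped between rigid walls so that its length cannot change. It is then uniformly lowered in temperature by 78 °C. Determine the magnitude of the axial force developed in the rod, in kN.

P ≈ 17.7 kN (tensile)

Full restraint means ε = 0, so the stress is σ = EαΔT = 148×10³ × 1.8×10⁻⁶ × 78 = 20.78 MPa.
P = AEαΔT = 850 × 148×10³ × 1.8×10⁻⁶ × 78 = 17.66 kN (tensile).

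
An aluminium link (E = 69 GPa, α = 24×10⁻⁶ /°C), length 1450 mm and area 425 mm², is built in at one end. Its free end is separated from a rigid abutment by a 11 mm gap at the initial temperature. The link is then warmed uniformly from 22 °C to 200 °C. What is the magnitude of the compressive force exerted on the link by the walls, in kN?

Unrestrained expansion: δ_free = αΔT L = 24×10⁻⁶ × 178 × 1450 = 6.194 mm.
This is smaller than the 11 mm clearance, so the link expands freely without reaching the stop — the stress is zero.

P ≈ 0 kN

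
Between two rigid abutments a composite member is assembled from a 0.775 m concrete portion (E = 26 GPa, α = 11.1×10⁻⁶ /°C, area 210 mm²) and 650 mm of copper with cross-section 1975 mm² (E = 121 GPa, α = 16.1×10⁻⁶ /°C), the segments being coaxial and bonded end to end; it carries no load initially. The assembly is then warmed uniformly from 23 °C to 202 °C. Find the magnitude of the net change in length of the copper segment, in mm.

With the walls removed the bar would change length by δ_free = Σ αᵢΔT Lᵢ = 11.1×10⁻⁶×179×775 + 16.1×10⁻⁶×179×650 = 3.413 mm.
Since the ends are fixed, an axial force P builds up, equal in every segment, with P · Σ Lᵢ/(AᵢEᵢ) = δ_free.
Σ Lᵢ/(AᵢEᵢ) = 775/(210×26×10³) + 650/(1975×121×10³) = 0.0001447 mm/N.
P = 3.413 / 0.0001447 = 23590 N = 23.59 kN, compressive.
For the copper segment, free thermal change = 16.1×10⁻⁶×179×650 = 1.873 mm and elastic change from P = 23590×650/(1975×121×10³) = 0.06417 mm; these oppose, so the net change is 1.81 mm (segment lengthens).

|ΔL| ≈ 1.81 mm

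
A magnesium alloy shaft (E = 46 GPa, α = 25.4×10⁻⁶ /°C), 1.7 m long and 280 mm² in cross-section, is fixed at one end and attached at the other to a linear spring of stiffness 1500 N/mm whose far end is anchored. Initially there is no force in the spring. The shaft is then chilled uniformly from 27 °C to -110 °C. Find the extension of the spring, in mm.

δ ≈ 4.94 mm

Free thermal contraction: δ_free = αΔT L = 25.4×10⁻⁶ × 137 × 1700 = 5.916 mm.
With a force P in the spring, the elastic change of the shaft is PL/(AE) and that of the spring is P/k; compatibility requires their sum to equal δ_free.
P [ L/(AE) + 1/k ] = δ_free → P [ 1700/(280×46×10³) + 1/(1500) ] = 5.916.
P = 5.916 / 0.0007987 = 7407 N.
Spring extension = P/k = 7407/(1500) = 4.938 mm.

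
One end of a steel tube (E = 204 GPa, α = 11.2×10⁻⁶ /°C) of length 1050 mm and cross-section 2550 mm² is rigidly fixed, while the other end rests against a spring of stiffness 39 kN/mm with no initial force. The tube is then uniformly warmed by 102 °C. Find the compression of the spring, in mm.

δ ≈ 1.11 mm

Free thermal expansion: δ_free = αΔT L = 11.2×10⁻⁶ × 102 × 1050 = 1.2 mm.
Let P be the compressive force at the spring. The tube shortens elastically by PL/(AE) and the spring compresses by P/k; together these equal δ_free.
So P = δ_free / [L/(AE) + 1/k] = 1.2 / [ 1050/(2550×204×10³) + 1/(39×10³) ].
P = 1.2 / 2.766×10⁻⁵ = 43370 N.
Spring compression = P/k = 43370/(39×10³) = 1.112 mm.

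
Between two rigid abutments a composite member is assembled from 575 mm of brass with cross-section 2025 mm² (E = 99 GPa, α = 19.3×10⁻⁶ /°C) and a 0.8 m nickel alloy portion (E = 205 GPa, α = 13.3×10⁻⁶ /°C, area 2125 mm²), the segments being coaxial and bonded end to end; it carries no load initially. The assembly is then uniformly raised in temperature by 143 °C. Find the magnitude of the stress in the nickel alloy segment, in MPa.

σ ≈ 311 MPa (compressive)

Free thermal expansion of the whole bar: Σ αᵢΔT Lᵢ = 19.3×10⁻⁶×143×575 + 13.3×10⁻⁶×143×800 = 3.108 mm.
Since the ends are fixed, an axial force P builds up, equal in every segment, with P · Σ Lᵢ/(AᵢEᵢ) = δ_free.
Σ Lᵢ/(AᵢEᵢ) = 575/(2025×99×10³) + 800/(2125×205×10³) = 4.705×10⁻⁶ mm/N.
So P = 3.108 / 4.705×10⁻⁶ = 660.7 kN, compressive.
σ_{nickel alloy} = P / A = 660700 / 2125 = 310.9 MPa.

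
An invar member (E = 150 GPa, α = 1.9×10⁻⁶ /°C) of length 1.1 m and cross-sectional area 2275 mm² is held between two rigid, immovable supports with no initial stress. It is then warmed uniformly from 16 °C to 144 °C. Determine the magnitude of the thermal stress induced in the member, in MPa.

With length fixed, the mechanical strain must cancel the thermal strain αΔT = 1.9×10⁻⁶ × 128 = 243.2×10⁻⁶.
σ = EαΔT = 150×10³ × 1.9×10⁻⁶ × 128 = 36.48 MPa (compressive; the member is trying to expand).

σ ≈ 36.5 MPa (compressive)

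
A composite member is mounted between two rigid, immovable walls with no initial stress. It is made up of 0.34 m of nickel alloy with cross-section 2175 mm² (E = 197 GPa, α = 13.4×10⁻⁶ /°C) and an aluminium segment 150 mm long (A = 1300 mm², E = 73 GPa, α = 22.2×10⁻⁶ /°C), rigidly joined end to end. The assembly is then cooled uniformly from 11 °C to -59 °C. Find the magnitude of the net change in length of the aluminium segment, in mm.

|ΔL| ≈ 0.134 mm

With the walls removed the bar would change length by δ_free = Σ αᵢΔT Lᵢ = 13.4×10⁻⁶×70×340 + 22.2×10⁻⁶×70×150 = 0.552 mm.
Since the ends are fixed, an axial force P builds up, equal in every segment, with P · Σ Lᵢ/(AᵢEᵢ) = δ_free.
Σ Lᵢ/(AᵢEᵢ) = 340/(2175×197×10³) + 150/(1300×73×10³) = 2.374×10⁻⁶ mm/N.
P = 0.552 / 2.374×10⁻⁶ = 232500 N = 232.5 kN, tensile.
For the aluminium segment, free thermal change = 22.2×10⁻⁶×70×150 = 0.2331 mm and elastic change from P = 232500×150/(1300×73×10³) = 0.3675 mm; these oppose, so the net change is 0.134 mm (segment lengthens).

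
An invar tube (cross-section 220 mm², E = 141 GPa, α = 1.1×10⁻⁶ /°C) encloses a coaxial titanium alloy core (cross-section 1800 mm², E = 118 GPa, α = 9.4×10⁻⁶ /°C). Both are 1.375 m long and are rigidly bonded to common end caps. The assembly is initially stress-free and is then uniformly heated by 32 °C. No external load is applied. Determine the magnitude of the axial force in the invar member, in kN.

P ≈ 7.19 kN (tensile in the invar)

Equilibrium of a rigid end plate with no external load gives equal and opposite internal forces ±P in the two members. Since α_{titanium alloy} > α_{invar}, heating drives the titanium alloy into compression and the invar into tension.
Setting the final lengths equal and cancelling L: (α₁ − α₂)ΔT = P/(A₁E₁) + P/(A₂E₂).
|α₁ − α₂|·ΔT = 8.3×10⁻⁶ × 32 = 0.0002656.
1/(A₁E₁) + 1/(A₂E₂) = 1/(220×141×10³) + 1/(1800×118×10³) = 3.695×10⁻⁸ N⁻¹.
So P = 0.0002656 / 3.695×10⁻⁸ = 7.189 kN.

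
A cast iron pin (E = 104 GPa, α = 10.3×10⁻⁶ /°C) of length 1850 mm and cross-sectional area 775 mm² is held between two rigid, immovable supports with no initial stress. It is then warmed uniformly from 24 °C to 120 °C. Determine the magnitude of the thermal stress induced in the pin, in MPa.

σ ≈ 103 MPa (compressive)

Because both ends are immovable the net strain is zero, and the suppressed thermal strain is αΔT = 10.3×10⁻⁶ × 96 = 988.8×10⁻⁶.
Hence σ = E·αΔT = 104×10³ × 988.8×10⁻⁶ = 102.8 MPa, compressive.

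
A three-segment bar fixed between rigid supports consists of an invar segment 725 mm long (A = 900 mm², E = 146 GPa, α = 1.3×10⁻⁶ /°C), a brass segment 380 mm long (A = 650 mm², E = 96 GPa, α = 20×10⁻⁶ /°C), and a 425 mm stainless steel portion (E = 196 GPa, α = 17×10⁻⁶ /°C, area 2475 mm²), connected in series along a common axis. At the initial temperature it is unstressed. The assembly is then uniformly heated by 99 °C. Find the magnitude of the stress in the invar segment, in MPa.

With the walls removed the bar would change length by δ_free = Σ αᵢΔT Lᵢ = 1.3×10⁻⁶×99×725 + 20×10⁻⁶×99×380 + 17×10⁻⁶×99×425 = 1.561 mm.
The rigid supports impose zero overall length change; the single axial force P common to all segments must satisfy P Σ Lᵢ/(AᵢEᵢ) = δ_free.
The series flexibility is Σ Lᵢ/(AᵢEᵢ) = 725/(900×146×10³) + 380/(650×96×10³) + 425/(2475×196×10³) = 1.248×10⁻⁵ mm/N.
So P = 1.561 / 1.248×10⁻⁵ = 125 kN, compressive.
σ_{invar} = P / A = 125000 / 900 = 138.9 MPa.

σ ≈ 139 MPa (compressive)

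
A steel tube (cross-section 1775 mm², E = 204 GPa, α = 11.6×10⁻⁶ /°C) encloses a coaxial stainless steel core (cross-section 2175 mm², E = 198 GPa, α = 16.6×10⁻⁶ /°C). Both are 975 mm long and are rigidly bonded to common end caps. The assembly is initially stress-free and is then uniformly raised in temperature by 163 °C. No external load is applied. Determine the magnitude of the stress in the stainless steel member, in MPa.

σ ≈ 73.7 MPa (compressive)

Equilibrium of a rigid end plate with no external load gives equal and opposite internal forces ±P in the two members. Since α_{stainless steel} > α_{steel}, heating drives the stainless steel into compression and the steel into tension.
Equating the net (thermal + elastic) strains gives |α₁ − α₂|·ΔT = P·[1/(A₁E₁) + 1/(A₂E₂)].
|α₁ − α₂|·ΔT = 5×10⁻⁶ × 163 = 0.000815.
1/(A₁E₁) + 1/(A₂E₂) = 1/(1775×204×10³) + 1/(2175×198×10³) = 5.084×10⁻⁹ N⁻¹.
So P = 0.000815 / 5.084×10⁻⁹ = 160.3 kN.
σ_{stainless steel} = P/A₂ = 160300/2175 = 73.71 MPa, compressive.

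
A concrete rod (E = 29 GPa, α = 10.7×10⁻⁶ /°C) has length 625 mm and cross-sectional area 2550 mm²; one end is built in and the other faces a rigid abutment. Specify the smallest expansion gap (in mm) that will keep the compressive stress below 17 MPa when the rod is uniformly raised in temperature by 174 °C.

Free expansion if unrestrained: δ_free = αΔT L = 10.7×10⁻⁶ × 174 × 625 = 1.164 mm.
At the allowable stress the elastic shortening the wall may impose is σL/E = 17 × 625 / (29×10³) = 0.3664 mm.
The gap must absorb the remainder: g_min = 1.164 − 0.3664 = 0.7972 mm.

g ≈ 0.797 mm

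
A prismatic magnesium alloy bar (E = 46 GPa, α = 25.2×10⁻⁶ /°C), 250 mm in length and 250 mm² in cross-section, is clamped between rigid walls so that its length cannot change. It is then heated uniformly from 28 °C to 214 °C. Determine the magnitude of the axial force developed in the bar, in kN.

With zero net strain, σ = E·αΔT = 46 GPa × 25.2×10⁻⁶ × 186 = 215.6 MPa.
Then P = σA = 215.6 × 250 mm² = 53.9 kN, compressive.

P ≈ 53.9 kN (compressive)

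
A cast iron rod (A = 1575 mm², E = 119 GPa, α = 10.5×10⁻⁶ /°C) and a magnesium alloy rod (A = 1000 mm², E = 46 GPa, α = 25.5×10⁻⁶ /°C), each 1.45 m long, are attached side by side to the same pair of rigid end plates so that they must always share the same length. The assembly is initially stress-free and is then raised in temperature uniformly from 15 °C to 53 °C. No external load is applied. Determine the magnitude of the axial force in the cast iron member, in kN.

The magnesium alloy has the larger α, so on heating it would change length more than the cast iron if both were free. The rigid plates force a common final length, so the magnesium alloy is put into compression and the cast iron into tension, with equal and opposite forces P (no external load).
Equating the net (thermal + elastic) strains gives |α₁ − α₂|·ΔT = P·[1/(A₁E₁) + 1/(A₂E₂)].
|α₁ − α₂|·ΔT = 15×10⁻⁶ × 38 = 0.00057.
1/(A₁E₁) + 1/(A₂E₂) = 1/(1575×119×10³) + 1/(1000×46×10³) = 2.707×10⁻⁸ N⁻¹.
P = 0.00057 / 2.707×10⁻⁸ = 21050 N = 21.05 kN.

P ≈ 21.1 kN (tensile in the cast iron)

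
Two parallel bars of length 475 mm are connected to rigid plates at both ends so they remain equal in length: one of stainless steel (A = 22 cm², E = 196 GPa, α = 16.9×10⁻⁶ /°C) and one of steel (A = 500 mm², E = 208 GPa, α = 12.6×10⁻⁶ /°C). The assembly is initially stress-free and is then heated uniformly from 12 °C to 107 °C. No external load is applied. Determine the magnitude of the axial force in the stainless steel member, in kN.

Both members must finish at the same length. With the larger α, the stainless steel tends to over-expand; the plates restrain it, putting the stainless steel in compression and the steel in tension. With no external load the two internal forces are equal and opposite, magnitude P.
Setting the final lengths equal and cancelling L: (α₁ − α₂)ΔT = P/(A₁E₁) + P/(A₂E₂).
|α₁ − α₂|·ΔT = 4.3×10⁻⁶ × 95 = 0.0004085.
1/(A₁E₁) + 1/(A₂E₂) = 1/(2200×196×10³) + 1/(500×208×10³) = 1.193×10⁻⁸ N⁻¹.
So P = 0.0004085 / 1.193×10⁻⁸ = 34.23 kN.

P ≈ 34.2 kN (compressive in the stainless steel)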